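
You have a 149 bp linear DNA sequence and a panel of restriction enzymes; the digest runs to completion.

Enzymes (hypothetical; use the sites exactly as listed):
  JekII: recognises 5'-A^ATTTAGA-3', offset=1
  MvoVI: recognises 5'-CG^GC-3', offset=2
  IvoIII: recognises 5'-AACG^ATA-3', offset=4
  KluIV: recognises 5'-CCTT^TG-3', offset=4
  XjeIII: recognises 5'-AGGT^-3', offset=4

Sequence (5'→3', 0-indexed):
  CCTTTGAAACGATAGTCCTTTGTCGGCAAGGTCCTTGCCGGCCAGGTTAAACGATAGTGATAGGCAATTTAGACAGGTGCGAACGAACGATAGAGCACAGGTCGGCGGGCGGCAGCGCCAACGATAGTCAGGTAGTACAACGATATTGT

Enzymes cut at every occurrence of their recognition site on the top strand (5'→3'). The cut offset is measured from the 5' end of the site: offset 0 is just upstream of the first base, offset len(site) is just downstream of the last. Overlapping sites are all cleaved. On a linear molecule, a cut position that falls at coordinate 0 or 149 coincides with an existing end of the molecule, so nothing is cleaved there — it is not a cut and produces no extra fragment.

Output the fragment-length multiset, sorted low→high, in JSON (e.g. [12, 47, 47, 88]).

[2,4,5,6,7,7,7,7,7,8,9,9,10,11,12,12,13,13]

Site scan:
  JekII AATTTAGA/1: at [65] ⇒ [66]
  MvoVI CGGC/2: at [23, 38, 102, 109] ⇒ [25, 40, 104, 111]
  IvoIII AACGATA/4: at [7, 49, 85, 119, 138] ⇒ [11, 53, 89, 123, 142]
  KluIV CCTTTG/4: at [0, 16] ⇒ [4, 20]
  XjeIII AGGT/4: at [28, 43, 74, 98, 129] ⇒ [32, 47, 78, 102, 133]

Pooled cuts: [4, 11, 20, 25, 32, 40, 47, 53, 66, 78, 89, 102, 104, 111, 123, 133, 142]

Fragment lengths:
  [0,4): 4 bp
  [4,11): 7 bp
  [11,20): 9 bp
  [20,25): 5 bp
  [25,32): 7 bp
  [32,40): 8 bp
  [40,47): 7 bp
  [47,53): 6 bp
  [53,66): 13 bp
  [66,78): 12 bp
  [78,89): 11 bp
  [89,102): 13 bp
  [102,104): 2 bp
  [104,111): 7 bp
  [111,123): 12 bp
  [123,133): 10 bp
  [133,142): 9 bp
  [142,149): 7 bp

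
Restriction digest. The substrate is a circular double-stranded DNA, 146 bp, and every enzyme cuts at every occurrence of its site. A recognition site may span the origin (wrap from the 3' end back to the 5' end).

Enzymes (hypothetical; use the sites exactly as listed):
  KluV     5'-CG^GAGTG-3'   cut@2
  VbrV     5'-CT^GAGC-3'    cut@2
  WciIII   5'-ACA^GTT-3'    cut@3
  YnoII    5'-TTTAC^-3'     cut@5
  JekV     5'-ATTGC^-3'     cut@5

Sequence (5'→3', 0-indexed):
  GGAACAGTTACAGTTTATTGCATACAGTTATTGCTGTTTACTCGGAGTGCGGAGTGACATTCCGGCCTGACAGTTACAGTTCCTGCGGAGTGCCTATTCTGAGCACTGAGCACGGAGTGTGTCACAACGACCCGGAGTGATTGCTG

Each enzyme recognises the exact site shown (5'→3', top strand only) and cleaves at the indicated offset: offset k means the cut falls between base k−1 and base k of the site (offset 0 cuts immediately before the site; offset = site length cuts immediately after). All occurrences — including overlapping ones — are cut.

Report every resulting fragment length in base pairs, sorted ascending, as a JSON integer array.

Site scan:
  KluV (CGGAGTG, off=2): starts [42, 49, 85, 112, 132] → cuts [44, 51, 87, 114, 134]
  VbrV (CTGAGC, off=2): starts [98, 105] → cuts [100, 107]
  WciIII (ACAGTT, off=3): starts [3, 9, 23, 69, 75] → cuts [6, 12, 26, 72, 78]
  YnoII (TTTAC, off=5): starts [36] → cuts [41]
  JekV (ATTGC, off=5): starts [16, 29, 139] → cuts [21, 34, 144]

All cut coordinates (distinct, sorted): [6, 12, 21, 26, 34, 41, 44, 51, 72, 78, 87, 100, 107, 114, 134, 144]

Fragments:
  6→12: 6 bp
  12→21: 9 bp
  21→26: 5 bp
  26→34: 8 bp
  34→41: 7 bp
  41→44: 3 bp
  44→51: 7 bp
  51→72: 21 bp
  72→78: 6 bp
  78→87: 9 bp
  87→100: 13 bp
  100→107: 7 bp
  107→114: 7 bp
  114→134: 20 bp
  134→144: 10 bp
  144→6 (wrap): 146-144+6 = 8 bp

[3,5,6,6,7,7,7,7,8,8,9,9,10,13,20,21]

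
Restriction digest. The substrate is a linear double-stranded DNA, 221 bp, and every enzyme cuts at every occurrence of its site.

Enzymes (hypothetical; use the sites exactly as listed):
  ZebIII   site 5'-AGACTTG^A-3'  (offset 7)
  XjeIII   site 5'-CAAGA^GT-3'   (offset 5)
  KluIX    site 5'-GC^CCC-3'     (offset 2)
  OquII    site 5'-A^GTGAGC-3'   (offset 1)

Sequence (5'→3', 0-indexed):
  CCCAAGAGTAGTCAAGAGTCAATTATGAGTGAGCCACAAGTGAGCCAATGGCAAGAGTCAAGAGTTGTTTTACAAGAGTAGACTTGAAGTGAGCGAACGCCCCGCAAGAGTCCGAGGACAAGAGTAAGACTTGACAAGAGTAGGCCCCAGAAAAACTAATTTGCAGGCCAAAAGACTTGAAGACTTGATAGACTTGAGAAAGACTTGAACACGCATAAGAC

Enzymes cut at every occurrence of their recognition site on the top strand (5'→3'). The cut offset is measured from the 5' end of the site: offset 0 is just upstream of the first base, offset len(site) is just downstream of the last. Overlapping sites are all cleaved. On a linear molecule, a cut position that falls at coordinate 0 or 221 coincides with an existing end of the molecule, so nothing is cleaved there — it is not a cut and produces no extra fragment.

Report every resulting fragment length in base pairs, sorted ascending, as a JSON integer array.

[2,6,6,7,7,8,9,9,9,10,10,11,11,11,12,14,14,14,17,34]

Scan for sites:
  ZebIII AGACTTGA/7: at [79, 126, 172, 180, 189, 200] ⇒ [86, 133, 179, 187, 196, 207]
  XjeIII CAAGAGT/5: at [2, 12, 51, 58, 72, 104, 118, 134] ⇒ [7, 17, 56, 63, 77, 109, 123, 139]
  KluIX GCCCC/2: at [98, 143] ⇒ [100, 145]
  OquII AGTGAGC/1: at [27, 38, 87] ⇒ [28, 39, 88]

Pooled cuts: [7, 17, 28, 39, 56, 63, 77, 86, 88, 100, 109, 123, 133, 139, 145, 179, 187, 196, 207]

Fragments:
  [0,7): 7 bp
  [7,17): 10 bp
  [17,28): 11 bp
  [28,39): 11 bp
  [39,56): 17 bp
  [56,63): 7 bp
  [63,77): 14 bp
  [77,86): 9 bp
  [86,88): 2 bp
  [88,100): 12 bp
  [100,109): 9 bp
  [109,123): 14 bp
  [123,133): 10 bp
  [133,139): 6 bp
  [139,145): 6 bp
  [145,179): 34 bp
  [179,187): 8 bp
  [187,196): 9 bp
  [196,207): 11 bp
  [207,221): 14 bp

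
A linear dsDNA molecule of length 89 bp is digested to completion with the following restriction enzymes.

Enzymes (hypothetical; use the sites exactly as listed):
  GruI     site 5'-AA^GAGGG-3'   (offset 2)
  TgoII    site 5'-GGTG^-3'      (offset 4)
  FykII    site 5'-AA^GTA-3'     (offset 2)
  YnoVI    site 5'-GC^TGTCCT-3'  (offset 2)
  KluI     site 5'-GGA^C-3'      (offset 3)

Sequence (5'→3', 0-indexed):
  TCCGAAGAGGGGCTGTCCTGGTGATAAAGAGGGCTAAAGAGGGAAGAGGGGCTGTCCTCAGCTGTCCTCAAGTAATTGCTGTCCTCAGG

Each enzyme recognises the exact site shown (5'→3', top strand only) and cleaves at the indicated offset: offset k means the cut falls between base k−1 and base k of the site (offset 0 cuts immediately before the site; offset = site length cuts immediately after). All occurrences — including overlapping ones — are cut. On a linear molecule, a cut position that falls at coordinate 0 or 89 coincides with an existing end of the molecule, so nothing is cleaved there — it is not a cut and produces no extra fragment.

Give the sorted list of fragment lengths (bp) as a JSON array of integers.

Per-enzyme occurrences:
  GruI AAGAGGG/2: at [4, 26, 36, 43] ⇒ [6, 28, 38, 45]
  TgoII GGTG/4: at [19] ⇒ [23]
  FykII AAGTA/2: at [69] ⇒ [71]
  YnoVI GCTGTCCT/2: at [11, 50, 60, 77] ⇒ [13, 52, 62, 79]
  KluI (GGAC, off=3): no sites

Pooled cuts: [6, 13, 23, 28, 38, 45, 52, 62, 71, 79]

Fragments:
  [0,6): 6 bp
  [6,13): 7 bp
  [13,23): 10 bp
  [23,28): 5 bp
  [28,38): 10 bp
  [38,45): 7 bp
  [45,52): 7 bp
  [52,62): 10 bp
  [62,71): 9 bp
  [71,79): 8 bp
  [79,89): 10 bp

[5,6,7,7,7,8,9,10,10,10,10]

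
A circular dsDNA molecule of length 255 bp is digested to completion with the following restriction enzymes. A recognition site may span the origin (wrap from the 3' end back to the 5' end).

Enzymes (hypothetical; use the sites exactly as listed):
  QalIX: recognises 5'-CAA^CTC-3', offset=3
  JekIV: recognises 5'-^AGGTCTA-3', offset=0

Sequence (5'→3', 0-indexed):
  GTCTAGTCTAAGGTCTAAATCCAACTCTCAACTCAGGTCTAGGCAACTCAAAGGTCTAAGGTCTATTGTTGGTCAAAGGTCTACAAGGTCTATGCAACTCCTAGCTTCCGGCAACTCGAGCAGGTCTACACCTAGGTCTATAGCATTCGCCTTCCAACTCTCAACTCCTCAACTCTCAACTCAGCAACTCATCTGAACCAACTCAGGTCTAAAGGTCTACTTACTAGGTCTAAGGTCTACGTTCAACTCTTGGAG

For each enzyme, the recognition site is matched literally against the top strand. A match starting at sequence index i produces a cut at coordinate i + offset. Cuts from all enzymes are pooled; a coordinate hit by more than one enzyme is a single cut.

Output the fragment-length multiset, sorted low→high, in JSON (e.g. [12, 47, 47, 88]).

[3,3,5,7,7,7,7,7,7,7,8,8,8,9,12,12,12,12,13,14,14,14,17,18,24]

Per-enzyme occurrences:
  QalIX (CAACTC, off=3): starts [21, 28, 43, 94, 111, 154, 161, 169, 176, 184, 198, 243] → cuts [24, 31, 46, 97, 114, 157, 164, 172, 179, 187, 201, 246]
  JekIV (AGGTCTA, off=0): starts [10, 34, 51, 58, 76, 85, 121, 133, 204, 212, 225, 232, 253] → cuts [10, 34, 51, 58, 76, 85, 121, 133, 204, 212, 225, 232, 253]

All cut coordinates (distinct, sorted): [10, 24, 31, 34, 46, 51, 58, 76, 85, 97, 114, 121, 133, 157, 164, 172, 179, 187, 201, 204, 212, 225, 232, 246, 253]

Fragments:
  10→24: 14 bp
  24→31: 7 bp
  31→34: 3 bp
  34→46: 12 bp
  46→51: 5 bp
  51→58: 7 bp
  58→76: 18 bp
  76→85: 9 bp
  85→97: 12 bp
  97→114: 17 bp
  114→121: 7 bp
  121→133: 12 bp
  133→157: 24 bp
  157→164: 7 bp
  164→172: 8 bp
  172→179: 7 bp
  179→187: 8 bp
  187→201: 14 bp
  201→204: 3 bp
  204→212: 8 bp
  212→225: 13 bp
  225→232: 7 bp
  232→246: 14 bp
  246→253: 7 bp
  253→10 (wrap): 255-253+10 = 12 bp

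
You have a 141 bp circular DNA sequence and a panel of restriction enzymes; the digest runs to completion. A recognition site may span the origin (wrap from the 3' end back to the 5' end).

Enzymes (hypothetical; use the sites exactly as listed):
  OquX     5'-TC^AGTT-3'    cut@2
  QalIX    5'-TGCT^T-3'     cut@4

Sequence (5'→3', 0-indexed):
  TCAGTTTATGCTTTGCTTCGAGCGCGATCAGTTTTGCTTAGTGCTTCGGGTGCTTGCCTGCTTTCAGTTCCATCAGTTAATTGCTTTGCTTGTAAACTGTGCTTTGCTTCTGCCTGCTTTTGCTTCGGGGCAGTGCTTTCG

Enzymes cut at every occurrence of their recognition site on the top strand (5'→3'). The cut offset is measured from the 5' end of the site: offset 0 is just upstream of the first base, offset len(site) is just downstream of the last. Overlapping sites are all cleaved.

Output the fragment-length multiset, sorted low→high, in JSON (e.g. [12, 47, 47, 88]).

Scan for sites:
  OquX TCAGTT/2: at [0, 27, 63, 72] ⇒ [2, 29, 65, 74]
  QalIX TGCTT/4: at [8, 13, 34, 41, 50, 58, 81, 86, 99, 104, 114, 120, 133] ⇒ [12, 17, 38, 45, 54, 62, 85, 90, 103, 108, 118, 124, 137]

Pooled cuts: [2, 12, 17, 29, 38, 45, 54, 62, 65, 74, 85, 90, 103, 108, 118, 124, 137]

Fragment lengths:
  2→12: 10 bp
  12→17: 5 bp
  17→29: 12 bp
  29→38: 9 bp
  38→45: 7 bp
  45→54: 9 bp
  54→62: 8 bp
  62→65: 3 bp
  65→74: 9 bp
  74→85: 11 bp
  85→90: 5 bp
  90→103: 13 bp
  103→108: 5 bp
  108→118: 10 bp
  118→124: 6 bp
  124→137: 13 bp
  137→2 (wrap): 141-137+2 = 6 bp

[3,5,5,5,6,6,7,8,9,9,9,10,10,11,12,13,13]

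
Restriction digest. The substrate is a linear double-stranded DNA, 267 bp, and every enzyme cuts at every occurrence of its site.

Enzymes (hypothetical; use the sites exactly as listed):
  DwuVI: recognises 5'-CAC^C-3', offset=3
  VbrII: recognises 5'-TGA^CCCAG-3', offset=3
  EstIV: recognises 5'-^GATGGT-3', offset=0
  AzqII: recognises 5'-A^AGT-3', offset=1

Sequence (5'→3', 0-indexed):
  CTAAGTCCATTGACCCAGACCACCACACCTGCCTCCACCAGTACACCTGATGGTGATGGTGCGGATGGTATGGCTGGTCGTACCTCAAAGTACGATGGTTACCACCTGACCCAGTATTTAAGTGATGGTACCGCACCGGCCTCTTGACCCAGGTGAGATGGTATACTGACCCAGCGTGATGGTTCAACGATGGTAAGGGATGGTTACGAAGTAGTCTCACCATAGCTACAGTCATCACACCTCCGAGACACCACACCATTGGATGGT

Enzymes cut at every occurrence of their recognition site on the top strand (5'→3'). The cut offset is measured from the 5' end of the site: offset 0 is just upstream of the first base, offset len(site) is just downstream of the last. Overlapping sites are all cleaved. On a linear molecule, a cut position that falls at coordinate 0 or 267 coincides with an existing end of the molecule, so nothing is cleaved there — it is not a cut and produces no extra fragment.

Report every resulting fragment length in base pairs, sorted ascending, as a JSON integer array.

[2,3,3,4,5,5,5,5,6,6,8,8,9,9,10,10,10,10,11,11,11,11,11,11,12,13,13,20,25]

Per-enzyme occurrences:
  DwuVI CACC/3: at [20, 25, 35, 43, 102, 133, 217, 237, 248, 253] ⇒ [23, 28, 38, 46, 105, 136, 220, 240, 251, 256]
  VbrII TGACCCAG/3: at [10, 106, 144, 166] ⇒ [13, 109, 147, 169]
  EstIV GATGGT/0: at [48, 54, 63, 93, 123, 156, 177, 188, 198, 261] ⇒ [48, 54, 63, 93, 123, 156, 177, 188, 198, 261]
  AzqII AAGT/1: at [2, 87, 119, 208] ⇒ [3, 88, 120, 209]

All cut coordinates (distinct, sorted): [3, 13, 23, 28, 38, 46, 48, 54, 63, 88, 93, 105, 109, 120, 123, 136, 147, 156, 169, 177, 188, 198, 209, 220, 240, 251, 256, 261]

Fragment lengths:
  [0,3): 3 bp
  [3,13): 10 bp
  [13,23): 10 bp
  [23,28): 5 bp
  [28,38): 10 bp
  [38,46): 8 bp
  [46,48): 2 bp
  [48,54): 6 bp
  [54,63): 9 bp
  [63,88): 25 bp
  [88,93): 5 bp
  [93,105): 12 bp
  [105,109): 4 bp
  [109,120): 11 bp
  [120,123): 3 bp
  [123,136): 13 bp
  [136,147): 11 bp
  [147,156): 9 bp
  [156,169): 13 bp
  [169,177): 8 bp
  [177,188): 11 bp
  [188,198): 10 bp
  [198,209): 11 bp
  [209,220): 11 bp
  [220,240): 20 bp
  [240,251): 11 bp
  [251,256): 5 bp
  [256,261): 5 bp
  [261,267): 6 bp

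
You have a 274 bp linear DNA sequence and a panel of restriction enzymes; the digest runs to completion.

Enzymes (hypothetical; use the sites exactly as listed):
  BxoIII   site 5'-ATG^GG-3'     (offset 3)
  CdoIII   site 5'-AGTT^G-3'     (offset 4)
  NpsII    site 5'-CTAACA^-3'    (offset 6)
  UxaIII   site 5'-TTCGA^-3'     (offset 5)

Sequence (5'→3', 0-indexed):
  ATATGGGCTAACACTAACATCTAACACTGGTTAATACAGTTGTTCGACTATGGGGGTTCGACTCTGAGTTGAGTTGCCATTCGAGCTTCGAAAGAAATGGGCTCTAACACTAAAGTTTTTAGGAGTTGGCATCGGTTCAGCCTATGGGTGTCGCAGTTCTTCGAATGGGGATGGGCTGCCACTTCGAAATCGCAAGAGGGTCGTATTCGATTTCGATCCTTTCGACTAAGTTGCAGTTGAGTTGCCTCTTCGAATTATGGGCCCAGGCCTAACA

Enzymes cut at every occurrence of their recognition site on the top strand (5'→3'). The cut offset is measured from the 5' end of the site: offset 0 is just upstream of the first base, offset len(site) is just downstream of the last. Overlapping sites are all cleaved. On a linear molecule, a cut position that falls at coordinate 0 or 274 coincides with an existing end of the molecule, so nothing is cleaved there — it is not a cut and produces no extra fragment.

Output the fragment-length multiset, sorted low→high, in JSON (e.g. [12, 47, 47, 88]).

Scan for sites:
  BxoIII ATGGG/3: at [2, 49, 96, 143, 164, 170, 256] ⇒ [5, 52, 99, 146, 167, 173, 259]
  CdoIII AGTTG/4: at [37, 66, 71, 123, 228, 234, 239] ⇒ [41, 70, 75, 127, 232, 238, 243]
  NpsII CTAACA/6: at [7, 13, 20, 103, 268] ⇒ [13, 19, 26, 109] (position 274 is a terminus of the linear molecule — no cut)
  UxaIII TTCGA/5: at [42, 56, 79, 86, 159, 182, 205, 211, 220, 248] ⇒ [47, 61, 84, 91, 164, 187, 210, 216, 225, 253]

All cut coordinates (distinct, sorted): [5, 13, 19, 26, 41, 47, 52, 61, 70, 75, 84, 91, 99, 109, 127, 146, 164, 167, 173, 187, 210, 216, 225, 232, 238, 243, 253, 259]

Fragments:
  [0,5): 5 bp
  [5,13): 8 bp
  [13,19): 6 bp
  [19,26): 7 bp
  [26,41): 15 bp
  [41,47): 6 bp
  [47,52): 5 bp
  [52,61): 9 bp
  [61,70): 9 bp
  [70,75): 5 bp
  [75,84): 9 bp
  [84,91): 7 bp
  [91,99): 8 bp
  [99,109): 10 bp
  [109,127): 18 bp
  [127,146): 19 bp
  [146,164): 18 bp
  [164,167): 3 bp
  [167,173): 6 bp
  [173,187): 14 bp
  [187,210): 23 bp
  [210,216): 6 bp
  [216,225): 9 bp
  [225,232): 7 bp
  [232,238): 6 bp
  [238,243): 5 bp
  [243,253): 10 bp
  [253,259): 6 bp
  [259,274): 15 bp

[3,5,5,5,5,6,6,6,6,6,6,7,7,7,8,8,9,9,9,9,10,10,14,15,15,18,18,19,23]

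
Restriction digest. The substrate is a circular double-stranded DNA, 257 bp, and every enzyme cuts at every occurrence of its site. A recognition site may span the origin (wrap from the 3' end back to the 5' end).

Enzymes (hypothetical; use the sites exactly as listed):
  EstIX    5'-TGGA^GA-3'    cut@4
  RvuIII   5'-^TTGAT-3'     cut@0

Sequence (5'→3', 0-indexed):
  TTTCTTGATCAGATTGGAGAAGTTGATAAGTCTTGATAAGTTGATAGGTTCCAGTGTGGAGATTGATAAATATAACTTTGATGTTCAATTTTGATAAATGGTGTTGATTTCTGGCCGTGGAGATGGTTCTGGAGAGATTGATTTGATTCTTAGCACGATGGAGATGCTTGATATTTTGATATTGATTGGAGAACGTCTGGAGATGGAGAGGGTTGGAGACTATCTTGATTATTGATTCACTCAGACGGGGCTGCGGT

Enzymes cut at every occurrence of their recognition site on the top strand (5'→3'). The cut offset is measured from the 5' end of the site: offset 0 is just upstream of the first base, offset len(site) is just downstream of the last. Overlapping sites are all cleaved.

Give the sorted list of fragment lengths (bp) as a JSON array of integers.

Site scan:
  EstIX TGGAGA/4: at [14, 56, 117, 129, 158, 186, 197, 203, 213] ⇒ [18, 60, 121, 133, 162, 190, 201, 207, 217]
  RvuIII TTGAT/0: at [4, 22, 32, 40, 62, 77, 90, 103, 137, 142, 167, 175, 181, 224, 231] ⇒ [4, 22, 32, 40, 62, 77, 90, 103, 137, 142, 167, 175, 181, 224, 231]

Pooled cuts: [4, 18, 22, 32, 40, 60, 62, 77, 90, 103, 121, 133, 137, 142, 162, 167, 175, 181, 190, 201, 207, 217, 224, 231]

Fragments:
  4→18: 14 bp
  18→22: 4 bp
  22→32: 10 bp
  32→40: 8 bp
  40→60: 20 bp
  60→62: 2 bp
  62→77: 15 bp
  77→90: 13 bp
  90→103: 13 bp
  103→121: 18 bp
  121→133: 12 bp
  133→137: 4 bp
  137→142: 5 bp
  142→162: 20 bp
  162→167: 5 bp
  167→175: 8 bp
  175→181: 6 bp
  181→190: 9 bp
  190→201: 11 bp
  201→207: 6 bp
  207→217: 10 bp
  217→224: 7 bp
  224→231: 7 bp
  231→4 (wrap): 257-231+4 = 30 bp

[2,4,4,5,5,6,6,7,7,8,8,9,10,10,11,12,13,13,14,15,18,20,20,30]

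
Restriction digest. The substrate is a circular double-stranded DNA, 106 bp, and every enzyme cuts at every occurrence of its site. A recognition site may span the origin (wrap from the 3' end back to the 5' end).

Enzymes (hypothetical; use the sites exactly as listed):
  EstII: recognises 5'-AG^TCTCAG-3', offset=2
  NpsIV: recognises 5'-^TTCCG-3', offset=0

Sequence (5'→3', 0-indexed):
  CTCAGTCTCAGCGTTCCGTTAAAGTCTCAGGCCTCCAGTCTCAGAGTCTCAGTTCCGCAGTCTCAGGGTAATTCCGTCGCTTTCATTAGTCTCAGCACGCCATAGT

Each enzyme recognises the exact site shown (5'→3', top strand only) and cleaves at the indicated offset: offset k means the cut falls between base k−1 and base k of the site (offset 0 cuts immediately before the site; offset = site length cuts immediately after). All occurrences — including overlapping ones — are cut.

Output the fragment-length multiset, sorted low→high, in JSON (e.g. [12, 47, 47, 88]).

[6,6,8,8,8,11,11,14,16,18]

Site scan:
  EstII (AGTCTCAG, off=2): starts [3, 22, 36, 44, 58, 87, 103] → cuts [5, 24, 38, 46, 60, 89, 105]
  NpsIV (TTCCG, off=0): starts [13, 52, 71] → cuts [13, 52, 71]

Pooled cuts: [5, 13, 24, 38, 46, 52, 60, 71, 89, 105]

Fragments:
  5→13: 8 bp
  13→24: 11 bp
  24→38: 14 bp
  38→46: 8 bp
  46→52: 6 bp
  52→60: 8 bp
  60→71: 11 bp
  71→89: 18 bp
  89→105: 16 bp
  105→5 (wrap): 106-105+5 = 6 bp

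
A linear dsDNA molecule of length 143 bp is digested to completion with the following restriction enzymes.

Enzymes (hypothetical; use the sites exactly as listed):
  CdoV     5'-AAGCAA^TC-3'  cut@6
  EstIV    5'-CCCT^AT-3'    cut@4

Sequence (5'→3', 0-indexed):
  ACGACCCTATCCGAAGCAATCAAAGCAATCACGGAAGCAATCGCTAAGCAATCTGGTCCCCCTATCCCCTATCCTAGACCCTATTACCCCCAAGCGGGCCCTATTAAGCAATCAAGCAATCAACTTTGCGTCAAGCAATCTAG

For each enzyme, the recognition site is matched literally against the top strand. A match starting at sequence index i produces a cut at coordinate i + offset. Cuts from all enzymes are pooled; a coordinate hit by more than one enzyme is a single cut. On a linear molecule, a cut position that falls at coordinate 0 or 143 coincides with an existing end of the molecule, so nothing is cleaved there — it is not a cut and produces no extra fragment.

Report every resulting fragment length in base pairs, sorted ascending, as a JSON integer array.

[5,7,8,8,9,9,11,11,12,12,12,19,20]

Per-enzyme occurrences:
  CdoV (AAGCAATC, off=6): starts [13, 22, 34, 45, 105, 113, 132] → cuts [19, 28, 40, 51, 111, 119, 138]
  EstIV (CCCTAT, off=4): starts [4, 59, 66, 78, 98] → cuts [8, 63, 70, 82, 102]

Pooled cuts: [8, 19, 28, 40, 51, 63, 70, 82, 102, 111, 119, 138]

Fragments:
  [0,8): 8 bp
  [8,19): 11 bp
  [19,28): 9 bp
  [28,40): 12 bp
  [40,51): 11 bp
  [51,63): 12 bp
  [63,70): 7 bp
  [70,82): 12 bp
  [82,102): 20 bp
  [102,111): 9 bp
  [111,119): 8 bp
  [119,138): 19 bp
  [138,143): 5 bp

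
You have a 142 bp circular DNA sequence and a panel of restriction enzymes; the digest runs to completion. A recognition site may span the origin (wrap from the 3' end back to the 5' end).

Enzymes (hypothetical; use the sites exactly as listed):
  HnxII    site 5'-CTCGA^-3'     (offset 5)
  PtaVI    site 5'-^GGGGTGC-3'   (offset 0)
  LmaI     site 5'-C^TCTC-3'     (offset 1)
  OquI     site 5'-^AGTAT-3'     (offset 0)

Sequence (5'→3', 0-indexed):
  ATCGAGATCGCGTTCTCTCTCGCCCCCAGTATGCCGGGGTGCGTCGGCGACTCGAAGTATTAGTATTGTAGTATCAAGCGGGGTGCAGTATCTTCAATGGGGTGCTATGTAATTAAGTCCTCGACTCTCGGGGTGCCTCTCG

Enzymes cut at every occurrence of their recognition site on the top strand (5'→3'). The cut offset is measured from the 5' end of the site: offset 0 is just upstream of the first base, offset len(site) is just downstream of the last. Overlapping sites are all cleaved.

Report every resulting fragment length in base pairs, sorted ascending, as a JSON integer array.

Scan for sites:
  HnxII (CTCGA, off=5): starts [50, 119, 138] → cuts [1, 55, 124]
  PtaVI (GGGGTGC, off=0): starts [35, 79, 98, 129] → cuts [35, 79, 98, 129]
  LmaI (CTCTC, off=1): starts [14, 16, 124, 136] → cuts [15, 17, 125, 137]
  OquI (AGTAT, off=0): starts [27, 55, 61, 69, 86] → cuts [27, 55, 61, 69, 86]

Pooled cuts: [1, 15, 17, 27, 35, 55, 61, 69, 79, 86, 98, 124, 125, 129, 137]

Fragment lengths:
  1→15: 14 bp
  15→17: 2 bp
  17→27: 10 bp
  27→35: 8 bp
  35→55: 20 bp
  55→61: 6 bp
  61→69: 8 bp
  69→79: 10 bp
  79→86: 7 bp
  86→98: 12 bp
  98→124: 26 bp
  124→125: 1 bp
  125→129: 4 bp
  129→137: 8 bp
  137→1 (wrap): 142-137+1 = 6 bp

[1,2,4,6,6,7,8,8,8,10,10,12,14,20,26]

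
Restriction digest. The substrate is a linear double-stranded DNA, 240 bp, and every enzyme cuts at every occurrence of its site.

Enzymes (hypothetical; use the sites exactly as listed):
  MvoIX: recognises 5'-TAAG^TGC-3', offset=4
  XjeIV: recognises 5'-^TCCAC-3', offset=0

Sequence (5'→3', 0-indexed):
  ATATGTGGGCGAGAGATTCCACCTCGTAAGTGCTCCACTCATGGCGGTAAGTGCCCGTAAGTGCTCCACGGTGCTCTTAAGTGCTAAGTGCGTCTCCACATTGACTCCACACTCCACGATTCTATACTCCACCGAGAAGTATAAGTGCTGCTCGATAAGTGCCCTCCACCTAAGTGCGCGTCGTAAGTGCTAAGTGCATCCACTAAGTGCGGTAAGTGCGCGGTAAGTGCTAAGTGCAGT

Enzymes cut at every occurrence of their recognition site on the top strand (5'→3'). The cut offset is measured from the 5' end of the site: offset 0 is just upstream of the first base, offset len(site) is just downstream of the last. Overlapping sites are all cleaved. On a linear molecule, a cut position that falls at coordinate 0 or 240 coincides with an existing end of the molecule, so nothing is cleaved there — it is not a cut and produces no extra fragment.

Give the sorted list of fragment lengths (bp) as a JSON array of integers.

Scan for sites:
  MvoIX (TAAGTGC, off=4): starts [26, 47, 57, 77, 84, 141, 155, 170, 183, 190, 203, 212, 223, 230] → cuts [30, 51, 61, 81, 88, 145, 159, 174, 187, 194, 207, 216, 227, 234]
  XjeIV (TCCAC, off=0): starts [17, 33, 64, 94, 105, 112, 127, 164, 198] → cuts [17, 33, 64, 94, 105, 112, 127, 164, 198]

All cut coordinates (distinct, sorted): [17, 30, 33, 51, 61, 64, 81, 88, 94, 105, 112, 127, 145, 159, 164, 174, 187, 194, 198, 207, 216, 227, 234]

Fragment lengths:
  [0,17): 17 bp
  [17,30): 13 bp
  [30,33): 3 bp
  [33,51): 18 bp
  [51,61): 10 bp
  [61,64): 3 bp
  [64,81): 17 bp
  [81,88): 7 bp
  [88,94): 6 bp
  [94,105): 11 bp
  [105,112): 7 bp
  [112,127): 15 bp
  [127,145): 18 bp
  [145,159): 14 bp
  [159,164): 5 bp
  [164,174): 10 bp
  [174,187): 13 bp
  [187,194): 7 bp
  [194,198): 4 bp
  [198,207): 9 bp
  [207,216): 9 bp
  [216,227): 11 bp
  [227,234): 7 bp
  [234,240): 6 bp

[3,3,4,5,6,6,7,7,7,7,9,9,10,10,11,11,13,13,14,15,17,17,18,18]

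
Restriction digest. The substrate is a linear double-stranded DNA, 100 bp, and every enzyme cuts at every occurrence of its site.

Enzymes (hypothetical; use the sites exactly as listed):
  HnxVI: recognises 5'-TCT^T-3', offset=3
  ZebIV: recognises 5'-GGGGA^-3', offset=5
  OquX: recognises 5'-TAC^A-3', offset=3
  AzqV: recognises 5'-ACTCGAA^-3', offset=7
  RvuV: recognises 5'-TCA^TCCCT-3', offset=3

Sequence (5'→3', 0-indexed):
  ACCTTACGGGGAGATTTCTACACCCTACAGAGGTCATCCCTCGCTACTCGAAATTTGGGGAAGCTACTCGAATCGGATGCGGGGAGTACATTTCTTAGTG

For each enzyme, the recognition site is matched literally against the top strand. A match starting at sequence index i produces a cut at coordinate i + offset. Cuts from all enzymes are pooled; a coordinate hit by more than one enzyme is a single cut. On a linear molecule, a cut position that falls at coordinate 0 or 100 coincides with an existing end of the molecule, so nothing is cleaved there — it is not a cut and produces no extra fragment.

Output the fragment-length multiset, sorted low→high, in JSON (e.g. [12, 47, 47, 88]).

[4,5,6,7,8,9,9,11,12,13,16]

Scan for sites:
  HnxVI TCTT/3: at [92] ⇒ [95]
  ZebIV GGGGA/5: at [7, 56, 80] ⇒ [12, 61, 85]
  OquX TACA/3: at [18, 25, 86] ⇒ [21, 28, 89]
  AzqV ACTCGAA/7: at [45, 65] ⇒ [52, 72]
  RvuV TCATCCCT/3: at [33] ⇒ [36]

Pooled cuts: [12, 21, 28, 36, 52, 61, 72, 85, 89, 95]

Fragment lengths:
  [0,12): 12 bp
  [12,21): 9 bp
  [21,28): 7 bp
  [28,36): 8 bp
  [36,52): 16 bp
  [52,61): 9 bp
  [61,72): 11 bp
  [72,85): 13 bp
  [85,89): 4 bp
  [89,95): 6 bp
  [95,100): 5 bp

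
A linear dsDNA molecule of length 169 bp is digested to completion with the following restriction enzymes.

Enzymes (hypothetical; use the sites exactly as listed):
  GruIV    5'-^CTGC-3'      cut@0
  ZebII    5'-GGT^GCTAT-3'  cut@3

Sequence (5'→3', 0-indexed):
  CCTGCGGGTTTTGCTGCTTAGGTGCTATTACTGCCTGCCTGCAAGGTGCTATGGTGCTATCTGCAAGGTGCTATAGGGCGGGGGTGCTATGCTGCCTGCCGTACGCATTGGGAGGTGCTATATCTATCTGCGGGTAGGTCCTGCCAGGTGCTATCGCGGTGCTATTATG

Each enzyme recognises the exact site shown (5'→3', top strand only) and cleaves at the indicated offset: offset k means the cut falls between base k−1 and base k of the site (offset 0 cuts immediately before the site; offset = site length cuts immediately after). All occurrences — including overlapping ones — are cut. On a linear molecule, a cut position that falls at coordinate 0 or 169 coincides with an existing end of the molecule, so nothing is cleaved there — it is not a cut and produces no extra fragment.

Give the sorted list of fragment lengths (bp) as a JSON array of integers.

[1,4,4,4,5,6,7,8,9,9,9,9,10,11,11,12,13,16,21]

Site scan:
  GruIV CTGC/0: at [1, 13, 30, 34, 38, 60, 91, 95, 127, 140] ⇒ [1, 13, 30, 34, 38, 60, 91, 95, 127, 140]
  ZebII GGTGCTAT/3: at [20, 44, 52, 66, 82, 113, 146, 157] ⇒ [23, 47, 55, 69, 85, 116, 149, 160]

Pooled cuts: [1, 13, 23, 30, 34, 38, 47, 55, 60, 69, 85, 91, 95, 116, 127, 140, 149, 160]

Fragments:
  [0,1): 1 bp
  [1,13): 12 bp
  [13,23): 10 bp
  [23,30): 7 bp
  [30,34): 4 bp
  [34,38): 4 bp
  [38,47): 9 bp
  [47,55): 8 bp
  [55,60): 5 bp
  [60,69): 9 bp
  [69,85): 16 bp
  [85,91): 6 bp
  [91,95): 4 bp
  [95,116): 21 bp
  [116,127): 11 bp
  [127,140): 13 bp
  [140,149): 9 bp
  [149,160): 11 bp
  [160,169): 9 bp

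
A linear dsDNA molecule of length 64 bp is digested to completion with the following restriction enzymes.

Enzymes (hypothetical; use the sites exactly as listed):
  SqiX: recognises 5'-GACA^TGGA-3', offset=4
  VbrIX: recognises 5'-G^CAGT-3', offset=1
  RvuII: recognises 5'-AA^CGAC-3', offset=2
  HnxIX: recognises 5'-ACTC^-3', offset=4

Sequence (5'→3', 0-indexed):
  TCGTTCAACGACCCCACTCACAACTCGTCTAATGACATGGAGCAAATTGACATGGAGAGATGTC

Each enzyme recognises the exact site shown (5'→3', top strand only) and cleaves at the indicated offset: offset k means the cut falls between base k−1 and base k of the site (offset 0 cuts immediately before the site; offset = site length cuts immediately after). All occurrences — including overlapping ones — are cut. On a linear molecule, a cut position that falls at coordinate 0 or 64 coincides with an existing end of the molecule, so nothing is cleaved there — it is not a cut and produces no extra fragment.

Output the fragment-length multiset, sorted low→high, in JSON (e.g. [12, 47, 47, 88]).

[7,8,11,11,12,15]

Site scan:
  SqiX (GACATGGA, off=4): starts [33, 48] → cuts [37, 52]
  VbrIX (GCAGT, off=1): no sites
  RvuII (AACGAC, off=2): starts [6] → cuts [8]
  HnxIX (ACTC, off=4): starts [15, 22] → cuts [19, 26]

All cut coordinates (distinct, sorted): [8, 19, 26, 37, 52]

Fragment lengths:
  [0,8): 8 bp
  [8,19): 11 bp
  [19,26): 7 bp
  [26,37): 11 bp
  [37,52): 15 bp
  [52,64): 12 bp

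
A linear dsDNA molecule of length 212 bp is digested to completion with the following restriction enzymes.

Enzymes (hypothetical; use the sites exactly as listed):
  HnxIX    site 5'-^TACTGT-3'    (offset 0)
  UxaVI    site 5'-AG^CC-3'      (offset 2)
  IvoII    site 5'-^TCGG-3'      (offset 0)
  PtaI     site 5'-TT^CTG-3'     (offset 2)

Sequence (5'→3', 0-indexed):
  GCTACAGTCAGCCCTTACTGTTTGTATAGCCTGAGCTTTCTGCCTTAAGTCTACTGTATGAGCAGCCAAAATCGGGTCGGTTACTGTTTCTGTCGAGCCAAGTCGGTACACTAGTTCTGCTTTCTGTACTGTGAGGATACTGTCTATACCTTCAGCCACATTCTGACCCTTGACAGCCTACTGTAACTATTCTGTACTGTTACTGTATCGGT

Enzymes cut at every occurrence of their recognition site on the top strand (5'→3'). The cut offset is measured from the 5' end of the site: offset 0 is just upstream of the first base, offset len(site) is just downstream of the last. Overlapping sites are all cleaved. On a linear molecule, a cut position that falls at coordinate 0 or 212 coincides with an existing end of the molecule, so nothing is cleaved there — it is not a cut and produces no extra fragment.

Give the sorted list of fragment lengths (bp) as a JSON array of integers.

Scan for sites:
  HnxIX (TACTGT, off=0): starts [15, 51, 81, 126, 137, 178, 194, 200] → cuts [15, 51, 81, 126, 137, 178, 194, 200]
  UxaVI (AGCC, off=2): starts [9, 27, 63, 95, 153, 174] → cuts [11, 29, 65, 97, 155, 176]
  IvoII (TCGG, off=0): starts [71, 76, 102, 207] → cuts [71, 76, 102, 207]
  PtaI (TTCTG, off=2): starts [37, 87, 114, 121, 160, 189] → cuts [39, 89, 116, 123, 162, 191]

Pooled cuts: [11, 15, 29, 39, 51, 65, 71, 76, 81, 89, 97, 102, 116, 123, 126, 137, 155, 162, 176, 178, 191, 194, 200, 207]

Fragments:
  [0,11): 11 bp
  [11,15): 4 bp
  [15,29): 14 bp
  [29,39): 10 bp
  [39,51): 12 bp
  [51,65): 14 bp
  [65,71): 6 bp
  [71,76): 5 bp
  [76,81): 5 bp
  [81,89): 8 bp
  [89,97): 8 bp
  [97,102): 5 bp
  [102,116): 14 bp
  [116,123): 7 bp
  [123,126): 3 bp
  [126,137): 11 bp
  [137,155): 18 bp
  [155,162): 7 bp
  [162,176): 14 bp
  [176,178): 2 bp
  [178,191): 13 bp
  [191,194): 3 bp
  [194,200): 6 bp
  [200,207): 7 bp
  [207,212): 5 bp

[2,3,3,4,5,5,5,5,6,6,7,7,7,8,8,10,11,11,12,13,14,14,14,14,18]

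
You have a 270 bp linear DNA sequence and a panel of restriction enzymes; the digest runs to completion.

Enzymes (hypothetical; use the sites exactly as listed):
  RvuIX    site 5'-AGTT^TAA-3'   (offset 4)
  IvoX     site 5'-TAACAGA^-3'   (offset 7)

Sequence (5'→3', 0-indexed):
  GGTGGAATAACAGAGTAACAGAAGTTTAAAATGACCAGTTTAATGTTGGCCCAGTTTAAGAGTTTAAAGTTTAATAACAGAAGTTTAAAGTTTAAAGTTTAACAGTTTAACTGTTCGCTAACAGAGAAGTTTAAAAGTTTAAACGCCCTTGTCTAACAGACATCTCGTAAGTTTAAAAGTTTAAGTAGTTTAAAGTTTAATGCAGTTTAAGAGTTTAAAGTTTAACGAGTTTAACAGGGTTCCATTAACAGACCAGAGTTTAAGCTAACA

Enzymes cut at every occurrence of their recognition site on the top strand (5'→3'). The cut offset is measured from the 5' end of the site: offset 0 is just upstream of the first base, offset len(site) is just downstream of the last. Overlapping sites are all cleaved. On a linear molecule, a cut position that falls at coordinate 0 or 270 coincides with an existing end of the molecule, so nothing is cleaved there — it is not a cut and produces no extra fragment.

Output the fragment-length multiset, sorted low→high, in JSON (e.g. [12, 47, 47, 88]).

Per-enzyme occurrences:
  RvuIX (AGTTTAA, off=4): starts [22, 36, 52, 60, 67, 81, 88, 95, 103, 127, 135, 169, 177, 186, 193, 203, 211, 218, 227, 256] → cuts [26, 40, 56, 64, 71, 85, 92, 99, 107, 131, 139, 173, 181, 190, 197, 207, 215, 222, 231, 260]
  IvoX (TAACAGA, off=7): starts [7, 15, 74, 118, 153, 245] → cuts [14, 22, 81, 125, 160, 252]

Pooled cuts: [14, 22, 26, 40, 56, 64, 71, 81, 85, 92, 99, 107, 125, 131, 139, 160, 173, 181, 190, 197, 207, 215, 222, 231, 252, 260]

Fragments:
  [0,14): 14 bp
  [14,22): 8 bp
  [22,26): 4 bp
  [26,40): 14 bp
  [40,56): 16 bp
  [56,64): 8 bp
  [64,71): 7 bp
  [71,81): 10 bp
  [81,85): 4 bp
  [85,92): 7 bp
  [92,99): 7 bp
  [99,107): 8 bp
  [107,125): 18 bp
  [125,131): 6 bp
  [131,139): 8 bp
  [139,160): 21 bp
  [160,173): 13 bp
  [173,181): 8 bp
  [181,190): 9 bp
  [190,197): 7 bp
  [197,207): 10 bp
  [207,215): 8 bp
  [215,222): 7 bp
  [222,231): 9 bp
  [231,252): 21 bp
  [252,260): 8 bp
  [260,270): 10 bp

[4,4,6,7,7,7,7,7,8,8,8,8,8,8,8,9,9,10,10,10,13,14,14,16,18,21,21]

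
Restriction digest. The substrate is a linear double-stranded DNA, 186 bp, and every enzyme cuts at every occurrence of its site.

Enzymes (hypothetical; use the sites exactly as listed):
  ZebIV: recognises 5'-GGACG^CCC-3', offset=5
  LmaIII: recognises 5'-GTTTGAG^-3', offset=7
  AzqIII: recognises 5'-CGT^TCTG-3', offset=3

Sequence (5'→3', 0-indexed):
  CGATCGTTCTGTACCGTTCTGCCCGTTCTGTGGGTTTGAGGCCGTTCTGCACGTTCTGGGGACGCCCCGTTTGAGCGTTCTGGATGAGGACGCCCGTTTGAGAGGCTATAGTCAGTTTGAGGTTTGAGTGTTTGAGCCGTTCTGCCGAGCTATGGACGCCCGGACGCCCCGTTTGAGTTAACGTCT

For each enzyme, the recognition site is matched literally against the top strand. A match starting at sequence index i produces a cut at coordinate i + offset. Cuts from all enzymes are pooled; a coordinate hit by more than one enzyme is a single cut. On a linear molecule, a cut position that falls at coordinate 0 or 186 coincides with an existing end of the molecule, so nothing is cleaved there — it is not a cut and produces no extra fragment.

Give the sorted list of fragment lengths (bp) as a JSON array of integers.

Site scan:
  ZebIV (GGACGCCC, off=5): starts [59, 87, 153, 161] → cuts [64, 92, 158, 166]
  LmaIII (GTTTGAG, off=7): starts [33, 68, 95, 114, 121, 129, 170] → cuts [40, 75, 102, 121, 128, 136, 177]
  AzqIII (CGTTCTG, off=3): starts [4, 14, 23, 42, 51, 75, 137] → cuts [7, 17, 26, 45, 54, 78, 140]

All cut coordinates (distinct, sorted): [7, 17, 26, 40, 45, 54, 64, 75, 78, 92, 102, 121, 128, 136, 140, 158, 166, 177]

Fragment lengths:
  [0,7): 7 bp
  [7,17): 10 bp
  [17,26): 9 bp
  [26,40): 14 bp
  [40,45): 5 bp
  [45,54): 9 bp
  [54,64): 10 bp
  [64,75): 11 bp
  [75,78): 3 bp
  [78,92): 14 bp
  [92,102): 10 bp
  [102,121): 19 bp
  [121,128): 7 bp
  [128,136): 8 bp
  [136,140): 4 bp
  [140,158): 18 bp
  [158,166): 8 bp
  [166,177): 11 bp
  [177,186): 9 bp

[3,4,5,7,7,8,8,9,9,9,10,10,10,11,11,14,14,18,19]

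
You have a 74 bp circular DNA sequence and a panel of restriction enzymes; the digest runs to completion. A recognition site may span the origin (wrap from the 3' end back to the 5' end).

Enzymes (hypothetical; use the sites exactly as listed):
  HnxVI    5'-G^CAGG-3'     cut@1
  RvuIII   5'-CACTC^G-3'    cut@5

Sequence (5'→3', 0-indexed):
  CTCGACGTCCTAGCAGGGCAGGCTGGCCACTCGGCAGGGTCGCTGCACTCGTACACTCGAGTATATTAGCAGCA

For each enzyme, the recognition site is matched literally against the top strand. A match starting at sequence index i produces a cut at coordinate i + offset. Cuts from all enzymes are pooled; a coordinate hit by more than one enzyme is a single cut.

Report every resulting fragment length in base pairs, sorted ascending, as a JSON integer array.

[2,5,8,10,14,16,19]

Site scan:
  HnxVI (GCAGG, off=1): starts [12, 17, 33] → cuts [13, 18, 34]
  RvuIII (CACTCG, off=5): starts [27, 45, 53, 72] → cuts [3, 32, 50, 58]

All cut coordinates (distinct, sorted): [3, 13, 18, 32, 34, 50, 58]

Fragments:
  3→13: 10 bp
  13→18: 5 bp
  18→32: 14 bp
  32→34: 2 bp
  34→50: 16 bp
  50→58: 8 bp
  58→3 (wrap): 74-58+3 = 19 bp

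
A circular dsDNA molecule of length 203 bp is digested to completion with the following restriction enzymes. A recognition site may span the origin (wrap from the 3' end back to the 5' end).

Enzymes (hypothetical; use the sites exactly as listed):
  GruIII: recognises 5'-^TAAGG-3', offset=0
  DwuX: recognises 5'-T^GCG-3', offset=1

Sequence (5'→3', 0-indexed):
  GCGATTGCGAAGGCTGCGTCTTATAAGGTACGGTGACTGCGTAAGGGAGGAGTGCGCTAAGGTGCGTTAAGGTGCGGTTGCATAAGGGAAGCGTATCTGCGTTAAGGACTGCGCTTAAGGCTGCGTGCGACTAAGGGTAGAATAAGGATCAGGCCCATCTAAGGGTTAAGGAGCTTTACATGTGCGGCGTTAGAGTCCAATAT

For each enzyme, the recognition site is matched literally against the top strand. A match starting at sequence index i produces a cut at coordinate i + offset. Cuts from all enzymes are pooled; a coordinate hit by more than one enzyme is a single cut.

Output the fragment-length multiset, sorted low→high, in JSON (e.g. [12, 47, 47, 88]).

[3,4,4,4,4,5,5,6,6,6,7,7,8,8,9,9,11,12,15,16,17,17,20]

Site scan:
  GruIII TAAGG/0: at [23, 41, 57, 67, 82, 102, 115, 131, 142, 159, 166] ⇒ [23, 41, 57, 67, 82, 102, 115, 131, 142, 159, 166]
  DwuX TGCG/1: at [5, 14, 37, 52, 62, 72, 97, 109, 121, 125, 182, 202] ⇒ [0, 6, 15, 38, 53, 63, 73, 98, 110, 122, 126, 183]

All cut coordinates (distinct, sorted): [0, 6, 15, 23, 38, 41, 53, 57, 63, 67, 73, 82, 98, 102, 110, 115, 122, 126, 131, 142, 159, 166, 183]

Fragment lengths:
  0→6: 6 bp
  6→15: 9 bp
  15→23: 8 bp
  23→38: 15 bp
  38→41: 3 bp
  41→53: 12 bp
  53→57: 4 bp
  57→63: 6 bp
  63→67: 4 bp
  67→73: 6 bp
  73→82: 9 bp
  82→98: 16 bp
  98→102: 4 bp
  102→110: 8 bp
  110→115: 5 bp
  115→122: 7 bp
  122→126: 4 bp
  126→131: 5 bp
  131→142: 11 bp
  142→159: 17 bp
  159→166: 7 bp
  166→183: 17 bp
  183→0 (wrap): 203-183+0 = 20 bp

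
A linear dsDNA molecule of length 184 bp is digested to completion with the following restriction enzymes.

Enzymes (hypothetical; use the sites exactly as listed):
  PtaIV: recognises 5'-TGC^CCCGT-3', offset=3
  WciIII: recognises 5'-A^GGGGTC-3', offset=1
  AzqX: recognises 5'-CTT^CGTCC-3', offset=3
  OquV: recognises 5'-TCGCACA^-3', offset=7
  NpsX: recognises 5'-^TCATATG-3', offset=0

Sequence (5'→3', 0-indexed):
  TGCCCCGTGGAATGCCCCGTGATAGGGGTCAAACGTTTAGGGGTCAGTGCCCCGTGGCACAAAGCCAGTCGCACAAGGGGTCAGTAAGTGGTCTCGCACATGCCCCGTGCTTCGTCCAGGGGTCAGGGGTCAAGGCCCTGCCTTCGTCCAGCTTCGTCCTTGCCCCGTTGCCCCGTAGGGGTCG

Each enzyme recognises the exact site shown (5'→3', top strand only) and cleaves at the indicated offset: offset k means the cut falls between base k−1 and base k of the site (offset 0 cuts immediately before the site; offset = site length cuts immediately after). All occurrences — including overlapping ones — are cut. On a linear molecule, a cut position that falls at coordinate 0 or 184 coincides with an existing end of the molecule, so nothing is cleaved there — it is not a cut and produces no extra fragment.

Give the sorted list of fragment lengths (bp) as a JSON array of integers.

[1,3,3,6,6,7,7,8,9,9,9,10,11,12,15,19,24,25]

Site scan:
  PtaIV (TGCCCCGT, off=3): starts [0, 12, 47, 100, 160, 168] → cuts [3, 15, 50, 103, 163, 171]
  WciIII (AGGGGTC, off=1): starts [23, 38, 75, 117, 124, 176] → cuts [24, 39, 76, 118, 125, 177]
  AzqX (CTTCGTCC, off=3): starts [109, 141, 151] → cuts [112, 144, 154]
  OquV (TCGCACA, off=7): starts [68, 93] → cuts [75, 100]
  NpsX (TCATATG, off=0): no sites

All cut coordinates (distinct, sorted): [3, 15, 24, 39, 50, 75, 76, 100, 103, 112, 118, 125, 144, 154, 163, 171, 177]

Fragment lengths:
  [0,3): 3 bp
  [3,15): 12 bp
  [15,24): 9 bp
  [24,39): 15 bp
  [39,50): 11 bp
  [50,75): 25 bp
  [75,76): 1 bp
  [76,100): 24 bp
  [100,103): 3 bp
  [103,112): 9 bp
  [112,118): 6 bp
  [118,125): 7 bp
  [125,144): 19 bp
  [144,154): 10 bp
  [154,163): 9 bp
  [163,171): 8 bp
  [171,177): 6 bp
  [177,184): 7 bp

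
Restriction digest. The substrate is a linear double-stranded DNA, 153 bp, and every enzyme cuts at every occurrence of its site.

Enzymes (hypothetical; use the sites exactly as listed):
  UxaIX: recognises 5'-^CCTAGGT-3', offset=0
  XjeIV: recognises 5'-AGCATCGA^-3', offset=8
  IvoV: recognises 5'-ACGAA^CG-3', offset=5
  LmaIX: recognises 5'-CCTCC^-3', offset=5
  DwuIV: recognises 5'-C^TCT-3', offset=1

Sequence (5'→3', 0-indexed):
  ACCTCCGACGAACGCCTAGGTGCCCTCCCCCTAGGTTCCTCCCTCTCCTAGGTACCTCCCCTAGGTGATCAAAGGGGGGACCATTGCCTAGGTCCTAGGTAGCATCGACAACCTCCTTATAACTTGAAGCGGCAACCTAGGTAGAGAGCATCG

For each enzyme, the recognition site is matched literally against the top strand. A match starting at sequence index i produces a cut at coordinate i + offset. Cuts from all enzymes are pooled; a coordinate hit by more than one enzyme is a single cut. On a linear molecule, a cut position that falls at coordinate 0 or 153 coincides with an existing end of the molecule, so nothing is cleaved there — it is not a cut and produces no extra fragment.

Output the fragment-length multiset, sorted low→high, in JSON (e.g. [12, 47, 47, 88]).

[1,1,2,3,6,6,7,8,13,13,14,15,18,19,27]

Scan for sites:
  UxaIX CCTAGGT/0: at [14, 29, 46, 59, 86, 93, 135] ⇒ [14, 29, 46, 59, 86, 93, 135]
  XjeIV AGCATCGA/8: at [100] ⇒ [108]
  IvoV ACGAACG/5: at [7] ⇒ [12]
  LmaIX CCTCC/5: at [1, 23, 37, 54, 111] ⇒ [6, 28, 42, 59, 116]
  DwuIV CTCT/1: at [42] ⇒ [43]

All cut coordinates (distinct, sorted): [6, 12, 14, 28, 29, 42, 43, 46, 59, 86, 93, 108, 116, 135]

Fragments:
  [0,6): 6 bp
  [6,12): 6 bp
  [12,14): 2 bp
  [14,28): 14 bp
  [28,29): 1 bp
  [29,42): 13 bp
  [42,43): 1 bp
  [43,46): 3 bp
  [46,59): 13 bp
  [59,86): 27 bp
  [86,93): 7 bp
  [93,108): 15 bp
  [108,116): 8 bp
  [116,135): 19 bp
  [135,153): 18 bp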